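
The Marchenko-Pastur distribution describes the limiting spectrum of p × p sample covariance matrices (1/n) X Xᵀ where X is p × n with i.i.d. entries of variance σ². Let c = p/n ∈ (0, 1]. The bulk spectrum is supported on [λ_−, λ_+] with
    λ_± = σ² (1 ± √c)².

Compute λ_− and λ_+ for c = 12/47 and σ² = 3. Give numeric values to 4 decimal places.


c = 12/47 = 0.255319; √c = 0.505291.
λ_− = σ² (1 − √c)² = 3 · (1 − 0.505291)² = 3 · (0.494709)² = 0.734211.
λ_+ = σ² (1 + √c)² = 3 · (1 + 0.505291)² = 3 · (1.505291)² = 6.797704.

Rounded to 4 decimal places: λ_− ≈ 0.7342, λ_+ ≈ 6.7977.


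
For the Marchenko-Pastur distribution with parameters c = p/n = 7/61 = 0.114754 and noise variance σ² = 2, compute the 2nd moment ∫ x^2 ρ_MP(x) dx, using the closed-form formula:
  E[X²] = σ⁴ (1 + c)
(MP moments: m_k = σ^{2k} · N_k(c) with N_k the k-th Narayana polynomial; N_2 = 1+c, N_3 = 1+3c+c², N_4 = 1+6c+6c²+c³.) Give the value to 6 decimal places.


E[X²] = σ⁴ (1 + c) (second MP moment). With σ² = 2 (so σ⁴ = 4) and c = 7/61 = 0.114754: E[X²] = 4 · (1 + 0.114754) = 4 · 1.114754.

So E[X^2] = 4.459016.


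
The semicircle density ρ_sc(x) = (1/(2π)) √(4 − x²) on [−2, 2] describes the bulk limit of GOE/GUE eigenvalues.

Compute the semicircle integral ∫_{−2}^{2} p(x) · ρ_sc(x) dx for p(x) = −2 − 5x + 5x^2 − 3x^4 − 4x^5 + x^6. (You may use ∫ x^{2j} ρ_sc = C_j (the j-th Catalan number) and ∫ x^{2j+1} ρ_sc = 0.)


Write p(x) = Σ a_i x^i, split into monomials and integrate each against ρ_sc separately.
Using ∫ x^{2j} ρ_sc = C_j = (1/(j+1)) C(2j, j) (Catalan numbers) and ∫ x^{2j+1} ρ_sc = 0 (odd monomials vanish by symmetry):
  i = 0 (even): a_0 · C_{0} = -2 · 1 = -2
  i = 1 (odd): ∫ x^1 ρ_sc = 0 (vanishes)
  i = 2 (even): a_2 · C_{1} = 5 · 1 = 5
  i = 4 (even): a_4 · C_{2} = -3 · 2 = -6
  i = 5 (odd): ∫ x^5 ρ_sc = 0 (vanishes)
  i = 6 (even): a_6 · C_{3} = 1 · 5 = 5

Summing the contributions: ∫_{−2}^{2} p(x) ρ_sc(x) dx = (-2) + 5 + (-6) + 5 = 2.


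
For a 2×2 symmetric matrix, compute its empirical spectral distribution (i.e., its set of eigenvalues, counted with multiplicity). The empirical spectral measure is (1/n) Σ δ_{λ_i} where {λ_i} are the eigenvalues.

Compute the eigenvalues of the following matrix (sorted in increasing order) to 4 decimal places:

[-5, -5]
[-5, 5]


Since M is real symmetric, both eigenvalues are real; they are the roots of det(λI − M) = λ² − (tr M) λ + det M.
tr M = -5 + 5 = 0.
det M = (-5)·5 − (-5)² = -25 − 25 = -50.
Characteristic polynomial: λ² − 50 = 0.
Discriminant Δ = (tr M)² − 4·det M = 0 − (-200) = 200; √Δ = 14.142136.
λ = (tr M ± √Δ)/2 = (0 ± 14.142136)/2, giving (tr M − √Δ)/2 = -7.0711 and (tr M + √Δ)/2 = 7.0711.

Eigenvalues sorted in increasing order: [-7.0711, 7.0711].


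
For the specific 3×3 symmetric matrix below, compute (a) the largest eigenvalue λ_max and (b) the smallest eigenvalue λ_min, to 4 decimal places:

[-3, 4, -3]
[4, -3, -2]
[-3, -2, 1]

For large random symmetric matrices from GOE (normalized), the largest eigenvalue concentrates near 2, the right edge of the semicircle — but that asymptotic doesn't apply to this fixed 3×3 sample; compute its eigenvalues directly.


Since M is real symmetric, all three eigenvalues are real; they are the roots of det(λI − M) = λ³ − (tr M) λ² + s λ − det M, where s is the sum of the principal 2×2 minors.
tr M = -3 + (-3) + 1 = -5.
s = ((-3)·(-3) − 4²) + ((-3)·1 − (-3)²) + ((-3)·1 − (-2)²) = -7 + (-12) + (-7) = -26.
det M (expand along row 1) = (-3)·(-7) − 4·(-2) + (-3)·(-17) = 80.
Characteristic polynomial: λ³ + 5λ² − 26λ − 80 = 0.
Substitute λ = y + (tr M)/3 = y − 1.666667 to remove the quadratic term: y³ + p·y + q = 0 with p = s − (tr M)²/3 = -34.333333 and q = −2(tr M)³/27 + (tr M)·s/3 − det M = -27.407407.
Three real roots ⇒ use the trigonometric (Viète) form: r = 2√(−p/3) = 6.765928, φ = arccos(3q/(p·r)) = arccos(0.353953) = 1.209002 rad.
y_k = r·cos(φ/3 − 2πk/3) for k = 0, 1, 2 gives y = 6.223898, -0.813982, -5.409916.
λ_k = y_k − 1.666667 gives λ = 4.5572, -2.4806, -7.0766 (check: the sum is -5.0000 = tr M).

Hence λ_max = 4.5572 and λ_min = -7.0766.


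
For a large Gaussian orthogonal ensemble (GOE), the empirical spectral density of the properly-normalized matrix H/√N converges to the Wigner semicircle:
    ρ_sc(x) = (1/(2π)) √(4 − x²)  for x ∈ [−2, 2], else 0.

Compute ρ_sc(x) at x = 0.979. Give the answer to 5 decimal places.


ρ_sc(x) = (1/(2π)) √(4 − x²). With x = 0.979:
  4 − x² = 4 − (0.979)² = 4 − 0.958441 = 3.041559.
  √(4 − x²) = 1.744007.
  1/(2π) = 0.159155.
  ρ_sc(0.979) = 0.159155 · 1.744007 = 0.277567.

Rounded to 5 decimal places: ρ_sc(0.979) ≈ 0.27757.


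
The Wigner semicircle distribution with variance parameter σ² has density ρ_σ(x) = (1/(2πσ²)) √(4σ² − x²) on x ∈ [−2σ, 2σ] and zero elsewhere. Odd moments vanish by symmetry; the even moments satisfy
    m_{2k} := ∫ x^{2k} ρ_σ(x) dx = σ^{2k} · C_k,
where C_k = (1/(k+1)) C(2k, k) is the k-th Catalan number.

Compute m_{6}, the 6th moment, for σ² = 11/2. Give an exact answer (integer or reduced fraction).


By the scaled semicircle moment identity, m_{2k} = σ^{2k} · C_k with k = 3.
C_3 = (1/(k+1)) · C(2k, k) = (1/4) · C(6, 3) = (1/4) · 20 = 5.
σ^{2k} = (σ²)^k = (11/2)^3 = 1331/8.

Therefore m_{6} = σ^{6} · C_3 = (1331/8) · 5 = 6655/8.


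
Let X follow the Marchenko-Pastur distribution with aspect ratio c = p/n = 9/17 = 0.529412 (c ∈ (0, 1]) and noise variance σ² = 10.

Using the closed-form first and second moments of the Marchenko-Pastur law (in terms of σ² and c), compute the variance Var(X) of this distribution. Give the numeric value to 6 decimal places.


Recall the MP moments m_1 = E[X] = σ² and m_2 = E[X²] = σ⁴ (1 + c).
m_1 = E[X] = σ² = 10, so m_1² = 100.
m_2 = E[X²] = σ⁴ (1 + c) = 100 · (1 + 0.529412) = 100 · 1.529412 = 152.941176.
(Note m_2 − m_1² simplifies to c · σ⁴ = 0.529412 · 100.)

Var(X) = m_2 − m_1² = 152.941176 − 100 = 52.941176.


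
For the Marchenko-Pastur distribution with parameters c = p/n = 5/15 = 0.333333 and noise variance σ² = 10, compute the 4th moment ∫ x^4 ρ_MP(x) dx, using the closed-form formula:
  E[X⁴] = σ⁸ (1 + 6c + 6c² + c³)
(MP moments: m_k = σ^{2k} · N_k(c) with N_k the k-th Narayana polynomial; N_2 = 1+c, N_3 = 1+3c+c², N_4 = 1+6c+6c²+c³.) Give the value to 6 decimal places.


E[X⁴] = σ⁸ (1 + 6c + 6c² + c³) (fourth MP moment). With σ² = 10 (so σ⁸ = 10000) and c = 5/15 = 0.333333: E[X⁴] = 10000 · (1 + 6·0.333333 + 6·(0.333333)² + (0.333333)³) = 10000 · 3.703704.

So E[X^4] = 37037.037037.


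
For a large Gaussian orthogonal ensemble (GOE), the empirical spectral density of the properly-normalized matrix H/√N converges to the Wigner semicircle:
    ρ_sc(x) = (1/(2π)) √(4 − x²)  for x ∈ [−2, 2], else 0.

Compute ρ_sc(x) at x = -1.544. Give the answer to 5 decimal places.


ρ_sc(x) = (1/(2π)) √(4 − x²). With x = -1.544:
  4 − x² = 4 − (-1.544)² = 4 − 2.383936 = 1.616064.
  √(4 − x²) = 1.271245.
  1/(2π) = 0.159155.
  ρ_sc(-1.544) = 0.159155 · 1.271245 = 0.202325.

Rounded to 5 decimal places: ρ_sc(-1.544) ≈ 0.20232.


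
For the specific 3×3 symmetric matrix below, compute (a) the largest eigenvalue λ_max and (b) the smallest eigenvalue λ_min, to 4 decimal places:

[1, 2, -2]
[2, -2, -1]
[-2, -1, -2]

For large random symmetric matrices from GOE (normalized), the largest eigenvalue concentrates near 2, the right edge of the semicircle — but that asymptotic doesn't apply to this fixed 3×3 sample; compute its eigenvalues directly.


Since M is real symmetric, all three eigenvalues are real; they are the roots of det(λI − M) = λ³ − (tr M) λ² + s λ − det M, where s is the sum of the principal 2×2 minors.
tr M = 1 + (-2) + (-2) = -3.
s = (1·(-2) − 2²) + (1·(-2) − (-2)²) + ((-2)·(-2) − (-1)²) = -6 + (-6) + 3 = -9.
det M (expand along row 1) = 1·3 − 2·(-6) + (-2)·(-6) = 27.
Characteristic polynomial: λ³ + 3λ² − 9λ − 27 = 0.
Substitute λ = y + (tr M)/3 = y − 1.000000 to remove the quadratic term: y³ + p·y + q = 0 with p = s − (tr M)²/3 = -12.000000 and q = −2(tr M)³/27 + (tr M)·s/3 − det M = -16.000000.
Three real roots ⇒ use the trigonometric (Viète) form: r = 2√(−p/3) = 4.000000, φ = arccos(3q/(p·r)) = arccos(1.000000) = 0.000000 rad.
y_k = r·cos(φ/3 − 2πk/3) for k = 0, 1, 2 gives y = 4.000000, -2.000000, -2.000000.
λ_k = y_k − 1.000000 gives λ = 3.0000, -3.0000, -3.0000 (check: the sum is -3.0000 = tr M).

Hence λ_max = 3.0000 and λ_min = -3.0000.


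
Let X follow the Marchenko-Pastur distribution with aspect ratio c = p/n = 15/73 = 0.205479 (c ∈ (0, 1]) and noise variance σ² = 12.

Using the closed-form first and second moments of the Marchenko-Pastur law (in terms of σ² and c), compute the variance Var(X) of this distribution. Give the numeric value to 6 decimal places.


Recall the MP moments m_1 = E[X] = σ² and m_2 = E[X²] = σ⁴ (1 + c).
m_1 = E[X] = σ² = 12, so m_1² = 144.
m_2 = E[X²] = σ⁴ (1 + c) = 144 · (1 + 0.205479) = 144 · 1.205479 = 173.589041.
(Note m_2 − m_1² simplifies to c · σ⁴ = 0.205479 · 144.)

Var(X) = m_2 − m_1² = 173.589041 − 144 = 29.589041.


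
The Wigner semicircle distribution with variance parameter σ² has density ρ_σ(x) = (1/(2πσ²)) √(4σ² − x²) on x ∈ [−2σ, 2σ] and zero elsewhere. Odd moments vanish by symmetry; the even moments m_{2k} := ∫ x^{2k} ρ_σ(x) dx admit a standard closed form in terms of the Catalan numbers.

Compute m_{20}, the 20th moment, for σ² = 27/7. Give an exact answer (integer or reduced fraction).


By the scaled semicircle moment identity, m_{2k} = σ^{2k} · C_k with k = 10.
C_10 = (1/(k+1)) · C(2k, k) = (1/11) · C(20, 10) = (1/11) · 184756 = 16796.
σ^{2k} = (σ²)^k = (27/7)^10 = 205891132094649/282475249.

Therefore m_{20} = σ^{20} · C_10 = (205891132094649/282475249) · 16796 = 3458147454661724604/282475249.


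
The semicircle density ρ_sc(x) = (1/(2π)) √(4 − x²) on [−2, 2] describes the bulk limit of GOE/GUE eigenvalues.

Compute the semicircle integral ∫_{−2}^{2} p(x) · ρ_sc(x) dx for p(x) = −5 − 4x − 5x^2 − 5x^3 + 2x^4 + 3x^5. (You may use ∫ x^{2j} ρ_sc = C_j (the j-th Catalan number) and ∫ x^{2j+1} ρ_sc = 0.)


Write p(x) = Σ a_i x^i, split into monomials and integrate each against ρ_sc separately.
Using ∫ x^{2j} ρ_sc = C_j = (1/(j+1)) C(2j, j) (Catalan numbers) and ∫ x^{2j+1} ρ_sc = 0 (odd monomials vanish by symmetry):
  i = 0 (even): a_0 · C_{0} = -5 · 1 = -5
  i = 1 (odd): ∫ x^1 ρ_sc = 0 (vanishes)
  i = 2 (even): a_2 · C_{1} = -5 · 1 = -5
  i = 3 (odd): ∫ x^3 ρ_sc = 0 (vanishes)
  i = 4 (even): a_4 · C_{2} = 2 · 2 = 4
  i = 5 (odd): ∫ x^5 ρ_sc = 0 (vanishes)

Summing the contributions: ∫_{−2}^{2} p(x) ρ_sc(x) dx = (-5) + (-5) + 4 = -6.


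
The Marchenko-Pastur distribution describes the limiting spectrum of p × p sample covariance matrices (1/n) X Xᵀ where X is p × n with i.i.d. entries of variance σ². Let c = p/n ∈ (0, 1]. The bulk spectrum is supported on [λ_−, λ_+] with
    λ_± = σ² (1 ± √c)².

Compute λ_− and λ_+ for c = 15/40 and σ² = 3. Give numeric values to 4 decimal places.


c = 15/40 = 0.375000; √c = 0.612372.
λ_− = σ² (1 − √c)² = 3 · (1 − 0.612372)² = 3 · (0.387628)² = 0.450765.
λ_+ = σ² (1 + √c)² = 3 · (1 + 0.612372)² = 3 · (1.612372)² = 7.799235.

Rounded to 4 decimal places: λ_− ≈ 0.4508, λ_+ ≈ 7.7992.


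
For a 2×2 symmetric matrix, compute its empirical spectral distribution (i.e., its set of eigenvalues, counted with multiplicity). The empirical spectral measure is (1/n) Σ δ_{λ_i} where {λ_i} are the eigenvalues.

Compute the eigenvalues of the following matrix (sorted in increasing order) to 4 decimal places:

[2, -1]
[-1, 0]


Since M is real symmetric, both eigenvalues are real; they are the roots of det(λI − M) = λ² − (tr M) λ + det M.
tr M = 2 + 0 = 2.
det M = 2·0 − (-1)² = 0 − 1 = -1.
Characteristic polynomial: λ² − 2λ − 1 = 0.
Discriminant Δ = (tr M)² − 4·det M = 4 − (-4) = 8; √Δ = 2.828427.
λ = (tr M ± √Δ)/2 = (2 ± 2.828427)/2, giving (tr M − √Δ)/2 = -0.4142 and (tr M + √Δ)/2 = 2.4142.

Eigenvalues sorted in increasing order: [-0.4142, 2.4142].


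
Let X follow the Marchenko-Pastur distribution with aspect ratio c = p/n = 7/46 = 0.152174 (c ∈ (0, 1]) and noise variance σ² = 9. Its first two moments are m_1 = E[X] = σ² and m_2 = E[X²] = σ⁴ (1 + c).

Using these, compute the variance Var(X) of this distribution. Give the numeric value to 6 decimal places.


m_1 = E[X] = σ² = 9, so m_1² = 81.
m_2 = E[X²] = σ⁴ (1 + c) = 81 · (1 + 0.152174) = 81 · 1.152174 = 93.326087.
(Note m_2 − m_1² simplifies to c · σ⁴ = 0.152174 · 81.)

Var(X) = m_2 − m_1² = 93.326087 − 81 = 12.326087.


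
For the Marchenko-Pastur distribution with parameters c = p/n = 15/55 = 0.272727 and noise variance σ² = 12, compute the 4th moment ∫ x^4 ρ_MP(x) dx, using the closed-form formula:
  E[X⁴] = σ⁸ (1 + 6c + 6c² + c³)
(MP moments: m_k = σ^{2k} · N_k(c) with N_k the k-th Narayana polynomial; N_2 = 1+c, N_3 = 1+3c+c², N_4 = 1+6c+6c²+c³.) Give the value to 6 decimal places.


E[X⁴] = σ⁸ (1 + 6c + 6c² + c³) (fourth MP moment). With σ² = 12 (so σ⁸ = 20736) and c = 15/55 = 0.272727: E[X⁴] = 20736 · (1 + 6·0.272727 + 6·(0.272727)² + (0.272727)³) = 20736 · 3.102930.

So E[X^4] = 64342.359128.


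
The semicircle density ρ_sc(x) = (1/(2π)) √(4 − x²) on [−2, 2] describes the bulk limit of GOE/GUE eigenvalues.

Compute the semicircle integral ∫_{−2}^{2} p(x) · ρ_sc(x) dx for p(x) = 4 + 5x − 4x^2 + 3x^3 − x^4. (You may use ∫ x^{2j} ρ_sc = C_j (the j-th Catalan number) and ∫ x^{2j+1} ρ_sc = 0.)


Write p(x) = Σ a_i x^i, split into monomials and integrate each against ρ_sc separately.
Using ∫ x^{2j} ρ_sc = C_j = (1/(j+1)) C(2j, j) (Catalan numbers) and ∫ x^{2j+1} ρ_sc = 0 (odd monomials vanish by symmetry):
  i = 0 (even): a_0 · C_{0} = 4 · 1 = 4
  i = 1 (odd): ∫ x^1 ρ_sc = 0 (vanishes)
  i = 2 (even): a_2 · C_{1} = -4 · 1 = -4
  i = 3 (odd): ∫ x^3 ρ_sc = 0 (vanishes)
  i = 4 (even): a_4 · C_{2} = -1 · 2 = -2

Summing the contributions: ∫_{−2}^{2} p(x) ρ_sc(x) dx = 4 + (-4) + (-2) = -2.


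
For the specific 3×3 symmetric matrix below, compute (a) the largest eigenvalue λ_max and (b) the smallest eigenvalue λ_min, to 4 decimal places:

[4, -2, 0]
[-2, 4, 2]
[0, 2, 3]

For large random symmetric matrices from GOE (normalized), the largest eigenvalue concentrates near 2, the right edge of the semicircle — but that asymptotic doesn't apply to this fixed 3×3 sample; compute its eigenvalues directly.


Since M is real symmetric, all three eigenvalues are real; they are the roots of det(λI − M) = λ³ − (tr M) λ² + s λ − det M, where s is the sum of the principal 2×2 minors.
tr M = 4 + 4 + 3 = 11.
s = (4·4 − (-2)²) + (4·3 − 0²) + (4·3 − 2²) = 12 + 12 + 8 = 32.
det M (expand along row 1) = 4·8 − (-2)·(-6) + 0·(-4) = 20.
Characteristic polynomial: λ³ − 11λ² + 32λ − 20 = 0.
Substitute λ = y + (tr M)/3 = y + 3.666667 to remove the quadratic term: y³ + p·y + q = 0 with p = s − (tr M)²/3 = -8.333333 and q = −2(tr M)³/27 + (tr M)·s/3 − det M = -1.259259.
Three real roots ⇒ use the trigonometric (Viète) form: r = 2√(−p/3) = 3.333333, φ = arccos(3q/(p·r)) = arccos(0.136000) = 1.434374 rad.
y_k = r·cos(φ/3 − 2πk/3) for k = 0, 1, 2 gives y = 2.959531, -0.151529, -2.808003.
λ_k = y_k + 3.666667 gives λ = 6.6262, 3.5151, 0.8587 (check: the sum is 11.0000 = tr M).

Hence λ_max = 6.6262 and λ_min = 0.8587.


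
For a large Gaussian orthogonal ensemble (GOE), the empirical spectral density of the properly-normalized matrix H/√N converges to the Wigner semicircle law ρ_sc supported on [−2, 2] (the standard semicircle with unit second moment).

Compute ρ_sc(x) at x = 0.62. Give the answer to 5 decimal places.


ρ_sc(x) = (1/(2π)) √(4 − x²). With x = 0.62:
  4 − x² = 4 − (0.62)² = 4 − 0.384400 = 3.615600.
  √(4 − x²) = 1.901473.
  1/(2π) = 0.159155.
  ρ_sc(0.62) = 0.159155 · 1.901473 = 0.302629.

Rounded to 5 decimal places: ρ_sc(0.62) ≈ 0.30263.


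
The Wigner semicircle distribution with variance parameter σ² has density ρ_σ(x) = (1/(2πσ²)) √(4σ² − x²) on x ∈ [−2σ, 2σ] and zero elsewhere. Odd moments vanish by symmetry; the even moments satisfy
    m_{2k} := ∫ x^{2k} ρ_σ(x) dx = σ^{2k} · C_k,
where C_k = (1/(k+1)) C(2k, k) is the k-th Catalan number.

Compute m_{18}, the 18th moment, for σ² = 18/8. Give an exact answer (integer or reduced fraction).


By the scaled semicircle moment identity, m_{2k} = σ^{2k} · C_k with k = 9.
C_9 = (1/(k+1)) · C(2k, k) = (1/10) · C(18, 9) = (1/10) · 48620 = 4862.
σ^{2k} = (σ²)^k = (18/8)^9 = 387420489/262144.

Therefore m_{18} = σ^{18} · C_9 = (387420489/262144) · 4862 = 941819208759/131072.


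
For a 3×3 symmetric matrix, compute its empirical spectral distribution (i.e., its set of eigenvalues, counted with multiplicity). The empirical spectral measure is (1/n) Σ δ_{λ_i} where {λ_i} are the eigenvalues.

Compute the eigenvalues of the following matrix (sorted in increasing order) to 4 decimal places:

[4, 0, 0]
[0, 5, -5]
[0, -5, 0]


Since M is real symmetric, all three eigenvalues are real; they are the roots of det(λI − M) = λ³ − (tr M) λ² + s λ − det M, where s is the sum of the principal 2×2 minors.
tr M = 4 + 5 + 0 = 9.
s = (4·5 − 0²) + (4·0 − 0²) + (5·0 − (-5)²) = 20 + 0 + (-25) = -5.
det M (expand along row 1) = 4·(-25) − 0·0 + 0·0 = -100.
Characteristic polynomial: λ³ − 9λ² − 5λ + 100 = 0.
Substitute λ = y + (tr M)/3 = y + 3.000000 to remove the quadratic term: y³ + p·y + q = 0 with p = s − (tr M)²/3 = -32.000000 and q = −2(tr M)³/27 + (tr M)·s/3 − det M = 31.000000.
Three real roots ⇒ use the trigonometric (Viète) form: r = 2√(−p/3) = 6.531973, φ = arccos(3q/(p·r)) = arccos(-0.444927) = 2.031889 rad.
y_k = r·cos(φ/3 − 2πk/3) for k = 0, 1, 2 gives y = 5.090170, 1.000000, -6.090170.
λ_k = y_k + 3.000000 gives λ = 8.0902, 4.0000, -3.0902 (check: the sum is 9.0000 = tr M).

Eigenvalues sorted in increasing order: [-3.0902, 4.0000, 8.0902].


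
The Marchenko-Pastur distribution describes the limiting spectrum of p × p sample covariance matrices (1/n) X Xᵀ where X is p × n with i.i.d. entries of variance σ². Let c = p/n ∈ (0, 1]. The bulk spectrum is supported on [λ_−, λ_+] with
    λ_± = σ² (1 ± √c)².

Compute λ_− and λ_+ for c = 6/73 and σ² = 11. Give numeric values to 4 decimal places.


c = 6/73 = 0.082192; √c = 0.286691.
λ_− = σ² (1 − √c)² = 11 · (1 − 0.286691)² = 11 · (0.713309)² = 5.596906.
λ_+ = σ² (1 + √c)² = 11 · (1 + 0.286691)² = 11 · (1.286691)² = 18.211314.

Rounded to 4 decimal places: λ_− ≈ 5.5969, λ_+ ≈ 18.2113.


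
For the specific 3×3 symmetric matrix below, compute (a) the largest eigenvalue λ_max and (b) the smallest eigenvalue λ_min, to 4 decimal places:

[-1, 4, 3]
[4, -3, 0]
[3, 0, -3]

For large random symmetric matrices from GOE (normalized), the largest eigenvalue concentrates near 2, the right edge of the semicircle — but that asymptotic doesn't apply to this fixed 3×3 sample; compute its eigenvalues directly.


Since M is real symmetric, all three eigenvalues are real; they are the roots of det(λI − M) = λ³ − (tr M) λ² + s λ − det M, where s is the sum of the principal 2×2 minors.
tr M = -1 + (-3) + (-3) = -7.
s = ((-1)·(-3) − 4²) + ((-1)·(-3) − 3²) + ((-3)·(-3) − 0²) = -13 + (-6) + 9 = -10.
det M (expand along row 1) = (-1)·9 − 4·(-12) + 3·9 = 66.
Characteristic polynomial: λ³ + 7λ² − 10λ − 66 = 0.
Substitute λ = y + (tr M)/3 = y − 2.333333 to remove the quadratic term: y³ + p·y + q = 0 with p = s − (tr M)²/3 = -26.333333 and q = −2(tr M)³/27 + (tr M)·s/3 − det M = -17.259259.
Three real roots ⇒ use the trigonometric (Viète) form: r = 2√(−p/3) = 5.925463, φ = arccos(3q/(p·r)) = arccos(0.331830) = 1.232554 rad.
y_k = r·cos(φ/3 − 2πk/3) for k = 0, 1, 2 gives y = 5.432353, -0.666667, -4.765686.
λ_k = y_k − 2.333333 gives λ = 3.0990, -3.0000, -7.0990 (check: the sum is -7.0000 = tr M).

Hence λ_max = 3.0990 and λ_min = -7.0990.


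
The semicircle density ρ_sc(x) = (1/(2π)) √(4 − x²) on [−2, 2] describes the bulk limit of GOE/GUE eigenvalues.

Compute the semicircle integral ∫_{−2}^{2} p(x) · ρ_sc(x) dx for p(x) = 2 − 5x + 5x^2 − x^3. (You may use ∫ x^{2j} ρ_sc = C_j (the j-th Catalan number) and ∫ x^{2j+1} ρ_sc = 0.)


Write p(x) = Σ a_i x^i, split into monomials and integrate each against ρ_sc separately.
Using ∫ x^{2j} ρ_sc = C_j = (1/(j+1)) C(2j, j) (Catalan numbers) and ∫ x^{2j+1} ρ_sc = 0 (odd monomials vanish by symmetry):
  i = 0 (even): a_0 · C_{0} = 2 · 1 = 2
  i = 1 (odd): ∫ x^1 ρ_sc = 0 (vanishes)
  i = 2 (even): a_2 · C_{1} = 5 · 1 = 5
  i = 3 (odd): ∫ x^3 ρ_sc = 0 (vanishes)

Summing the contributions: ∫_{−2}^{2} p(x) ρ_sc(x) dx = 2 + 5 = 7.


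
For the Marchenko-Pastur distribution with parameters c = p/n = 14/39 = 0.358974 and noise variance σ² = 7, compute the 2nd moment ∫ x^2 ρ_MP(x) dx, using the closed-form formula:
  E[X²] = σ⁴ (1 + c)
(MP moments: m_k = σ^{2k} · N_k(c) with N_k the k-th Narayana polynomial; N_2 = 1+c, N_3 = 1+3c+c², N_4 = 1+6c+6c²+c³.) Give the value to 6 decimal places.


E[X²] = σ⁴ (1 + c) (second MP moment). With σ² = 7 (so σ⁴ = 49) and c = 14/39 = 0.358974: E[X²] = 49 · (1 + 0.358974) = 49 · 1.358974.

So E[X^2] = 66.589744.


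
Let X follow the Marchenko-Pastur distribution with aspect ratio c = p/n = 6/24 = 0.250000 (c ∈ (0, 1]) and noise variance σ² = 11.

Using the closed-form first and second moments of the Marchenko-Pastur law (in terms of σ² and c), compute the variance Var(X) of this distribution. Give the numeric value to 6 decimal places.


Recall the MP moments m_1 = E[X] = σ² and m_2 = E[X²] = σ⁴ (1 + c).
m_1 = E[X] = σ² = 11, so m_1² = 121.
m_2 = E[X²] = σ⁴ (1 + c) = 121 · (1 + 0.250000) = 121 · 1.250000 = 151.250000.
(Note m_2 − m_1² simplifies to c · σ⁴ = 0.250000 · 121.)

Var(X) = m_2 − m_1² = 151.250000 − 121 = 30.250000.


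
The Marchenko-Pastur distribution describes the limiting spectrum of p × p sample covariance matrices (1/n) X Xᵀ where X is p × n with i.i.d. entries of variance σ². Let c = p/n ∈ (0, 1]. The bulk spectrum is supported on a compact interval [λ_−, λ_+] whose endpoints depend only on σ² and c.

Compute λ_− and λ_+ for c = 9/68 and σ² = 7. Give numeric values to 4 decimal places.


c = 9/68 = 0.132353; √c = 0.363803.
λ_− = σ² (1 − √c)² = 7 · (1 − 0.363803)² = 7 · (0.636197)² = 2.833222.
λ_+ = σ² (1 + √c)² = 7 · (1 + 0.363803)² = 7 · (1.363803)² = 13.019719.

Rounded to 4 decimal places: λ_− ≈ 2.8332, λ_+ ≈ 13.0197.


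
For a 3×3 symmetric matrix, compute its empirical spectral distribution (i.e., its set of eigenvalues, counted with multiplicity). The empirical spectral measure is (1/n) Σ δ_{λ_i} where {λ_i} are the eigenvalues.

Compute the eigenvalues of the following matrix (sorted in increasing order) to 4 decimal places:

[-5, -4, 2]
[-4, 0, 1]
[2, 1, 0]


Since M is real symmetric, all three eigenvalues are real; they are the roots of det(λI − M) = λ³ − (tr M) λ² + s λ − det M, where s is the sum of the principal 2×2 minors.
tr M = -5 + 0 + 0 = -5.
s = ((-5)·0 − (-4)²) + ((-5)·0 − 2²) + (0·0 − 1²) = -16 + (-4) + (-1) = -21.
det M (expand along row 1) = (-5)·(-1) − (-4)·(-2) + 2·(-4) = -11.
Characteristic polynomial: λ³ + 5λ² − 21λ + 11 = 0.
Substitute λ = y + (tr M)/3 = y − 1.666667 to remove the quadratic term: y³ + p·y + q = 0 with p = s − (tr M)²/3 = -29.333333 and q = −2(tr M)³/27 + (tr M)·s/3 − det M = 55.259259.
Three real roots ⇒ use the trigonometric (Viète) form: r = 2√(−p/3) = 6.253888, φ = arccos(3q/(p·r)) = arccos(-0.903680) = 2.699084 rad.
y_k = r·cos(φ/3 − 2πk/3) for k = 0, 1, 2 gives y = 3.888974, 2.297003, -6.185978.
λ_k = y_k − 1.666667 gives λ = 2.2223, 0.6303, -7.8526 (check: the sum is -5.0000 = tr M).

Eigenvalues sorted in increasing order: [-7.8526, 0.6303, 2.2223].


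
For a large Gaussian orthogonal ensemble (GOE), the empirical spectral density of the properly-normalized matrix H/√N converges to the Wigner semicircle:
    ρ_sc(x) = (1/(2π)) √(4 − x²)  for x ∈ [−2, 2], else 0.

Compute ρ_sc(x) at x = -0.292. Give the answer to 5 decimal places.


ρ_sc(x) = (1/(2π)) √(4 − x²). With x = -0.292:
  4 − x² = 4 − (-0.292)² = 4 − 0.085264 = 3.914736.
  √(4 − x²) = 1.978569.
  1/(2π) = 0.159155.
  ρ_sc(-0.292) = 0.159155 · 1.978569 = 0.314899.

Rounded to 5 decimal places: ρ_sc(-0.292) ≈ 0.31490.


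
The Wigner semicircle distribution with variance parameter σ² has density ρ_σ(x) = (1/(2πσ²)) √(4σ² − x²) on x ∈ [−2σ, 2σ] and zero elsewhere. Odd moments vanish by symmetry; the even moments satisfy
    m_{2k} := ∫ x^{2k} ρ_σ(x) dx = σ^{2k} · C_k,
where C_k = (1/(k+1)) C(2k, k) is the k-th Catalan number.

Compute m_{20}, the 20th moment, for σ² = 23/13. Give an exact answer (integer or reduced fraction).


By the scaled semicircle moment identity, m_{2k} = σ^{2k} · C_k with k = 10.
C_10 = (1/(k+1)) · C(2k, k) = (1/11) · C(20, 10) = (1/11) · 184756 = 16796.
σ^{2k} = (σ²)^k = (23/13)^10 = 41426511213649/137858491849.

Therefore m_{20} = σ^{20} · C_10 = (41426511213649/137858491849) · 16796 = 53523052488034508/10604499373.


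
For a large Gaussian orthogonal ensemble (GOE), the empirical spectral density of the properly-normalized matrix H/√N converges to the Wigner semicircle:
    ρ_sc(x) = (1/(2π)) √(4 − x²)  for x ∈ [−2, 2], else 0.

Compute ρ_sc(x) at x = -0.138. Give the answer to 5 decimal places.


ρ_sc(x) = (1/(2π)) √(4 − x²). With x = -0.138:
  4 − x² = 4 − (-0.138)² = 4 − 0.019044 = 3.980956.
  √(4 − x²) = 1.995233.
  1/(2π) = 0.159155.
  ρ_sc(-0.138) = 0.159155 · 1.995233 = 0.317551.

Rounded to 5 decimal places: ρ_sc(-0.138) ≈ 0.31755.


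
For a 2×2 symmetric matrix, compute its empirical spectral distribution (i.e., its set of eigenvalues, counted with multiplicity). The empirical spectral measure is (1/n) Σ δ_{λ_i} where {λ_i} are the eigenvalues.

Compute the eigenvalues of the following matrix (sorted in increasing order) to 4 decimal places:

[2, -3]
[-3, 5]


Since M is real symmetric, both eigenvalues are real; they are the roots of det(λI − M) = λ² − (tr M) λ + det M.
tr M = 2 + 5 = 7.
det M = 2·5 − (-3)² = 10 − 9 = 1.
Characteristic polynomial: λ² − 7λ + 1 = 0.
Discriminant Δ = (tr M)² − 4·det M = 49 − 4 = 45; √Δ = 6.708204.
λ = (tr M ± √Δ)/2 = (7 ± 6.708204)/2, giving (tr M − √Δ)/2 = 0.1459 and (tr M + √Δ)/2 = 6.8541.

Eigenvalues sorted in increasing order: [0.1459, 6.8541].


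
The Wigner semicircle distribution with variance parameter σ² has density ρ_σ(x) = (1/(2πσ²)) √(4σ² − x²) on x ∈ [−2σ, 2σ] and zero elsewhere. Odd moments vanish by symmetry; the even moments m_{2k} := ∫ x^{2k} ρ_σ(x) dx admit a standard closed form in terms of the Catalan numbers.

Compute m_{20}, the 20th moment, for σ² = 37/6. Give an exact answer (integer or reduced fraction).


By the scaled semicircle moment identity, m_{2k} = σ^{2k} · C_k with k = 10.
C_10 = (1/(k+1)) · C(2k, k) = (1/11) · C(20, 10) = (1/11) · 184756 = 16796.
σ^{2k} = (σ²)^k = (37/6)^10 = 4808584372417849/60466176.

Therefore m_{20} = σ^{20} · C_10 = (4808584372417849/60466176) · 16796 = 20191245779782547951/15116544.


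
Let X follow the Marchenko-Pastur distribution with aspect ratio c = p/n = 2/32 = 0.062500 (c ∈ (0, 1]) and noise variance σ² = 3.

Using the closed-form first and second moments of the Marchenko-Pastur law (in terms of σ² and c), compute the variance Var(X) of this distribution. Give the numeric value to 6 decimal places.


Recall the MP moments m_1 = E[X] = σ² and m_2 = E[X²] = σ⁴ (1 + c).
m_1 = E[X] = σ² = 3, so m_1² = 9.
m_2 = E[X²] = σ⁴ (1 + c) = 9 · (1 + 0.062500) = 9 · 1.062500 = 9.562500.
(Note m_2 − m_1² simplifies to c · σ⁴ = 0.062500 · 9.)

Var(X) = m_2 − m_1² = 9.562500 − 9 = 0.562500.


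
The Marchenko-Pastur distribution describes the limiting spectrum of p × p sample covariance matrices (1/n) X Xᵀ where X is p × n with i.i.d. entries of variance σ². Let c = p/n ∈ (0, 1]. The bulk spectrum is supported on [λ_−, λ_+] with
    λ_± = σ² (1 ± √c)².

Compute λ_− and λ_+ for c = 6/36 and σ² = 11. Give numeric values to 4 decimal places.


c = 6/36 = 0.166667; √c = 0.408248.
λ_− = σ² (1 − √c)² = 11 · (1 − 0.408248)² = 11 · (0.591752)² = 3.851871.
λ_+ = σ² (1 + √c)² = 11 · (1 + 0.408248)² = 11 · (1.408248)² = 21.814796.

Rounded to 4 decimal places: λ_− ≈ 3.8519, λ_+ ≈ 21.8148.


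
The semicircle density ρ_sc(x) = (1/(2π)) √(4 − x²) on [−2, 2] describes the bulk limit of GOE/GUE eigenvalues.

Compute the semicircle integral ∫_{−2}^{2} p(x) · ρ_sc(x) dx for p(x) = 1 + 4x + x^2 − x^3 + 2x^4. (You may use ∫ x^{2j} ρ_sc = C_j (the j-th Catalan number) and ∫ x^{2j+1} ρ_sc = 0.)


Write p(x) = Σ a_i x^i, split into monomials and integrate each against ρ_sc separately.
Using ∫ x^{2j} ρ_sc = C_j = (1/(j+1)) C(2j, j) (Catalan numbers) and ∫ x^{2j+1} ρ_sc = 0 (odd monomials vanish by symmetry):
  i = 0 (even): a_0 · C_{0} = 1 · 1 = 1
  i = 1 (odd): ∫ x^1 ρ_sc = 0 (vanishes)
  i = 2 (even): a_2 · C_{1} = 1 · 1 = 1
  i = 3 (odd): ∫ x^3 ρ_sc = 0 (vanishes)
  i = 4 (even): a_4 · C_{2} = 2 · 2 = 4

Summing the contributions: ∫_{−2}^{2} p(x) ρ_sc(x) dx = 1 + 1 + 4 = 6.


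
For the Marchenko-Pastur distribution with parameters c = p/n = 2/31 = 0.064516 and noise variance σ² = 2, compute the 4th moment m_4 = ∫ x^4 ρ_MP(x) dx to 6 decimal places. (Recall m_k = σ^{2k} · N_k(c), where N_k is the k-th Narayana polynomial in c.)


E[X⁴] = σ⁸ (1 + 6c + 6c² + c³) (fourth MP moment). With σ² = 2 (so σ⁸ = 16) and c = 2/31 = 0.064516: E[X⁴] = 16 · (1 + 6·0.064516 + 6·(0.064516)² + (0.064516)³) = 16 · 1.412339.

So E[X^4] = 22.597429.


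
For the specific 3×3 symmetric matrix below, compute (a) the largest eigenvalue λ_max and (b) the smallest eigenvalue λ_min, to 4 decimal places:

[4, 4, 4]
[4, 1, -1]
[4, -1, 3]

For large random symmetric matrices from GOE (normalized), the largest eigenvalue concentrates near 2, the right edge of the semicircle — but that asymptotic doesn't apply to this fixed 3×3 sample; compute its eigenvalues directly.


Since M is real symmetric, all three eigenvalues are real; they are the roots of det(λI − M) = λ³ − (tr M) λ² + s λ − det M, where s is the sum of the principal 2×2 minors.
tr M = 4 + 1 + 3 = 8.
s = (4·1 − 4²) + (4·3 − 4²) + (1·3 − (-1)²) = -12 + (-4) + 2 = -14.
det M (expand along row 1) = 4·2 − 4·16 + 4·(-8) = -88.
Characteristic polynomial: λ³ − 8λ² − 14λ + 88 = 0.
Substitute λ = y + (tr M)/3 = y + 2.666667 to remove the quadratic term: y³ + p·y + q = 0 with p = s − (tr M)²/3 = -35.333333 and q = −2(tr M)³/27 + (tr M)·s/3 − det M = 12.740741.
Three real roots ⇒ use the trigonometric (Viète) form: r = 2√(−p/3) = 6.863753, φ = arccos(3q/(p·r)) = arccos(-0.157605) = 1.729061 rad.
y_k = r·cos(φ/3 − 2πk/3) for k = 0, 1, 2 gives y = 5.754951, 0.361929, -6.116880.
λ_k = y_k + 2.666667 gives λ = 8.4216, 3.0286, -3.4502 (check: the sum is 8.0000 = tr M).

Hence λ_max = 8.4216 and λ_min = -3.4502.


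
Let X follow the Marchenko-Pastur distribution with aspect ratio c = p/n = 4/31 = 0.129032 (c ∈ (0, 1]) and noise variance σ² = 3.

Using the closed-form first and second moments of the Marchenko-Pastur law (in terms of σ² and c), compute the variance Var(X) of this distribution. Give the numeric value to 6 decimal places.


Recall the MP moments m_1 = E[X] = σ² and m_2 = E[X²] = σ⁴ (1 + c).
m_1 = E[X] = σ² = 3, so m_1² = 9.
m_2 = E[X²] = σ⁴ (1 + c) = 9 · (1 + 0.129032) = 9 · 1.129032 = 10.161290.
(Note m_2 − m_1² simplifies to c · σ⁴ = 0.129032 · 9.)

Var(X) = m_2 − m_1² = 10.161290 − 9 = 1.161290.


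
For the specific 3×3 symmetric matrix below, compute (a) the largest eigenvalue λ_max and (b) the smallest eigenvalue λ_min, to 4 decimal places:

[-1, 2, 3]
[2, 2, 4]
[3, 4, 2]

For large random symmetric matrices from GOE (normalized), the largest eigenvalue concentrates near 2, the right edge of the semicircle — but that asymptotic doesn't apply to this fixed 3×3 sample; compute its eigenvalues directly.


Since M is real symmetric, all three eigenvalues are real; they are the roots of det(λI − M) = λ³ − (tr M) λ² + s λ − det M, where s is the sum of the principal 2×2 minors.
tr M = -1 + 2 + 2 = 3.
s = ((-1)·2 − 2²) + ((-1)·2 − 3²) + (2·2 − 4²) = -6 + (-11) + (-12) = -29.
det M (expand along row 1) = (-1)·(-12) − 2·(-8) + 3·2 = 34.
Characteristic polynomial: λ³ − 3λ² − 29λ − 34 = 0.
Substitute λ = y + (tr M)/3 = y + 1.000000 to remove the quadratic term: y³ + p·y + q = 0 with p = s − (tr M)²/3 = -32.000000 and q = −2(tr M)³/27 + (tr M)·s/3 − det M = -65.000000.
Three real roots ⇒ use the trigonometric (Viète) form: r = 2√(−p/3) = 6.531973, φ = arccos(3q/(p·r)) = arccos(0.932911) = 0.368382 rad.
y_k = r·cos(φ/3 − 2πk/3) for k = 0, 1, 2 gives y = 6.482789, -2.548510, -3.934278.
λ_k = y_k + 1.000000 gives λ = 7.4828, -1.5485, -2.9343 (check: the sum is 3.0000 = tr M).

Hence λ_max = 7.4828 and λ_min = -2.9343.


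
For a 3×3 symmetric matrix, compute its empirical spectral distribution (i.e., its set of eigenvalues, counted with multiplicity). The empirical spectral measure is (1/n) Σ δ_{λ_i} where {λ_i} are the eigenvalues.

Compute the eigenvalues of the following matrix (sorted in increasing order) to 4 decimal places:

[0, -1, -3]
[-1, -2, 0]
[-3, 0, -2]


Since M is real symmetric, all three eigenvalues are real; they are the roots of det(λI − M) = λ³ − (tr M) λ² + s λ − det M, where s is the sum of the principal 2×2 minors.
tr M = 0 + (-2) + (-2) = -4.
s = (0·(-2) − (-1)²) + (0·(-2) − (-3)²) + ((-2)·(-2) − 0²) = -1 + (-9) + 4 = -6.
det M (expand along row 1) = 0·4 − (-1)·2 + (-3)·(-6) = 20.
Characteristic polynomial: λ³ + 4λ² − 6λ − 20 = 0.
Substitute λ = y + (tr M)/3 = y − 1.333333 to remove the quadratic term: y³ + p·y + q = 0 with p = s − (tr M)²/3 = -11.333333 and q = −2(tr M)³/27 + (tr M)·s/3 − det M = -7.259259.
Three real roots ⇒ use the trigonometric (Viète) form: r = 2√(−p/3) = 3.887301, φ = arccos(3q/(p·r)) = arccos(0.494319) = 1.053745 rad.
y_k = r·cos(φ/3 − 2πk/3) for k = 0, 1, 2 gives y = 3.649958, -0.666667, -2.983291.
λ_k = y_k − 1.333333 gives λ = 2.3166, -2.0000, -4.3166 (check: the sum is -4.0000 = tr M).

Eigenvalues sorted in increasing order: [-4.3166, -2.0000, 2.3166].


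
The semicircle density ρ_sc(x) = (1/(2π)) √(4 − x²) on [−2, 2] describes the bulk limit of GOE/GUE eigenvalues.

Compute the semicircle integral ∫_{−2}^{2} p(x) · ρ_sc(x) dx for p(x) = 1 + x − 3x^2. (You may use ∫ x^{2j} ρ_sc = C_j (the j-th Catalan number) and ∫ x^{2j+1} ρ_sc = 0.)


Write p(x) = Σ a_i x^i, split into monomials and integrate each against ρ_sc separately.
Using ∫ x^{2j} ρ_sc = C_j = (1/(j+1)) C(2j, j) (Catalan numbers) and ∫ x^{2j+1} ρ_sc = 0 (odd monomials vanish by symmetry):
  i = 0 (even): a_0 · C_{0} = 1 · 1 = 1
  i = 1 (odd): ∫ x^1 ρ_sc = 0 (vanishes)
  i = 2 (even): a_2 · C_{1} = -3 · 1 = -3

Summing the contributions: ∫_{−2}^{2} p(x) ρ_sc(x) dx = 1 + (-3) = -2.


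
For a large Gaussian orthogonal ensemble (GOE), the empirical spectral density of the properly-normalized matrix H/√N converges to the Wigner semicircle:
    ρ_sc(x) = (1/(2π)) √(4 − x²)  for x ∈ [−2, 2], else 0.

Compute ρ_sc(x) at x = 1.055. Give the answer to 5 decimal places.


ρ_sc(x) = (1/(2π)) √(4 − x²). With x = 1.055:
  4 − x² = 4 − (1.055)² = 4 − 1.113025 = 2.886975.
  √(4 − x²) = 1.699110.
  1/(2π) = 0.159155.
  ρ_sc(1.055) = 0.159155 · 1.699110 = 0.270422.

Rounded to 5 decimal places: ρ_sc(1.055) ≈ 0.27042.


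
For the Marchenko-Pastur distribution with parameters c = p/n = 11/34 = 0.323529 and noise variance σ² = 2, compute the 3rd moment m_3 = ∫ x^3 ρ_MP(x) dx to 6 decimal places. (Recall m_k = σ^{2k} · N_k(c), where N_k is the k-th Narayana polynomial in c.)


E[X³] = σ⁶ (1 + 3c + c²) (third MP moment). With σ² = 2 (so σ⁶ = 8) and c = 11/34 = 0.323529: E[X³] = 8 · (1 + 3·0.323529 + (0.323529)²) = 8 · 2.075260.

So E[X^3] = 16.602076.


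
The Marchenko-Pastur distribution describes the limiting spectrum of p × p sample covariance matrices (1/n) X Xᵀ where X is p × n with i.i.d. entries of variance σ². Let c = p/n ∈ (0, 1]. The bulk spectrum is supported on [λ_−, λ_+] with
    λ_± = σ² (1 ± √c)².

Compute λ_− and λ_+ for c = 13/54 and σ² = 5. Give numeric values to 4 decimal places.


c = 13/54 = 0.240741; √c = 0.490653.
λ_− = σ² (1 − √c)² = 5 · (1 − 0.490653)² = 5 · (0.509347)² = 1.297170.
λ_+ = σ² (1 + √c)² = 5 · (1 + 0.490653)² = 5 · (1.490653)² = 11.110238.

Rounded to 4 decimal places: λ_− ≈ 1.2972, λ_+ ≈ 11.1102.


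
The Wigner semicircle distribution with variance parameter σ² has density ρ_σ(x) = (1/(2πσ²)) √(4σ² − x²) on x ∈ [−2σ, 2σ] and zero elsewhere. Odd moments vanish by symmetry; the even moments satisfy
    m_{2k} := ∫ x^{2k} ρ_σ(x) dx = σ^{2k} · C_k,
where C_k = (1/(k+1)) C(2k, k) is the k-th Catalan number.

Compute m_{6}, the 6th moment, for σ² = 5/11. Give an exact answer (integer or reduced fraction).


By the scaled semicircle moment identity, m_{2k} = σ^{2k} · C_k with k = 3.
C_3 = (1/(k+1)) · C(2k, k) = (1/4) · C(6, 3) = (1/4) · 20 = 5.
σ^{2k} = (σ²)^k = (5/11)^3 = 125/1331.

Therefore m_{6} = σ^{6} · C_3 = (125/1331) · 5 = 625/1331.


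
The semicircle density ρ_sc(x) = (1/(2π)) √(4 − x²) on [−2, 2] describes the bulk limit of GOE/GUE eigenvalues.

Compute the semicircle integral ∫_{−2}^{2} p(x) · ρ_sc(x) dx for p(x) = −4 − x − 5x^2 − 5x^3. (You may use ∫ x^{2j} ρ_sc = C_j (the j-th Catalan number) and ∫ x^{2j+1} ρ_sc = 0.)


Write p(x) = Σ a_i x^i, split into monomials and integrate each against ρ_sc separately.
Using ∫ x^{2j} ρ_sc = C_j = (1/(j+1)) C(2j, j) (Catalan numbers) and ∫ x^{2j+1} ρ_sc = 0 (odd monomials vanish by symmetry):
  i = 0 (even): a_0 · C_{0} = -4 · 1 = -4
  i = 1 (odd): ∫ x^1 ρ_sc = 0 (vanishes)
  i = 2 (even): a_2 · C_{1} = -5 · 1 = -5
  i = 3 (odd): ∫ x^3 ρ_sc = 0 (vanishes)

Summing the contributions: ∫_{−2}^{2} p(x) ρ_sc(x) dx = (-4) + (-5) = -9.


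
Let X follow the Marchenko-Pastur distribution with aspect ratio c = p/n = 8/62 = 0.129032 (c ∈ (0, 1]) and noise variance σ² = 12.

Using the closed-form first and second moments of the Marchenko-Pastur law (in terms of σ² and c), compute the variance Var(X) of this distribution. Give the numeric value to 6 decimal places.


Recall the MP moments m_1 = E[X] = σ² and m_2 = E[X²] = σ⁴ (1 + c).
m_1 = E[X] = σ² = 12, so m_1² = 144.
m_2 = E[X²] = σ⁴ (1 + c) = 144 · (1 + 0.129032) = 144 · 1.129032 = 162.580645.
(Note m_2 − m_1² simplifies to c · σ⁴ = 0.129032 · 144.)

Var(X) = m_2 − m_1² = 162.580645 − 144 = 18.580645.
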